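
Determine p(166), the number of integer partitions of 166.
189334822579

p(n) counts ways to write n as a sum of positive integers (order ignored).
Euler's pentagonal recurrence: p(k) = p(k-1) + p(k-2) - p(k-5) - p(k-7) + p(k-12) + p(k-15) - ... (offsets j(3j∓1)/2, signs ++--, p(0)=1, p(<0)=0).
DP table for k = 0..165: p(0)=1, p(1)=1, p(2)=2, p(3)=3, p(4)=5, p(5)=7, p(6)=11, p(7)=15, p(8)=22, p(9)=30, p(10)=42, p(11)=56, p(12)=77, p(13)=101, p(14)=135, p(15)=176, p(16)=231, p(17)=297, p(18)=385, p(19)=490, p(20)=627, p(21)=792, p(22)=1002, p(23)=1255, p(24)=1575, p(25)=1958, p(26)=2436, p(27)=3010, p(28)=3718, p(29)=4565, p(30)=5604, p(31)=6842, p(32)=8349, p(33)=10143, p(34)=12310, p(35)=14883, p(36)=17977, p(37)=21637, p(38)=26015, p(39)=31185, p(40)=37338, p(41)=44583, p(42)=53174, p(43)=63261, p(44)=75175, p(45)=89134, p(46)=105558, p(47)=124754, p(48)=147273, p(49)=173525, p(50)=204226, p(51)=239943, p(52)=281589, p(53)=329931, p(54)=386155, p(55)=451276, p(56)=526823, p(57)=614154, p(58)=715220, p(59)=831820, p(60)=966467, p(61)=1121505, p(62)=1300156, p(63)=1505499, p(64)=1741630, p(65)=2012558, p(66)=2323520, p(67)=2679689, p(68)=3087735, p(69)=3554345, p(70)=4087968, p(71)=4697205, p(72)=5392783, p(73)=6185689, p(74)=7089500, p(75)=8118264, p(76)=9289091, p(77)=10619863, p(78)=12132164, p(79)=13848650, p(80)=15796476, p(81)=18004327, p(82)=20506255, p(83)=23338469, p(84)=26543660, p(85)=30167357, p(86)=34262962, p(87)=38887673, p(88)=44108109, p(89)=49995925, p(90)=56634173, p(91)=64112359, p(92)=72533807, p(93)=82010177, p(94)=92669720, p(95)=104651419, p(96)=118114304, p(97)=133230930, p(98)=150198136, p(99)=169229875, p(100)=190569292, p(101)=214481126, p(102)=241265379, p(103)=271248950, p(104)=304801365, p(105)=342325709, p(106)=384276336, p(107)=431149389, p(108)=483502844, p(109)=541946240, p(110)=607163746, p(111)=679903203, p(112)=761002156, p(113)=851376628, p(114)=952050665, p(115)=1064144451, p(116)=1188908248, p(117)=1327710076, p(118)=1482074143, p(119)=1653668665, p(120)=1844349560, p(121)=2056148051, p(122)=2291320912, p(123)=2552338241, p(124)=2841940500, p(125)=3163127352, p(126)=3519222692, p(127)=3913864295, p(128)=4351078600, p(129)=4835271870, p(130)=5371315400, p(131)=5964539504, p(132)=6620830889, p(133)=7346629512, p(134)=8149040695, p(135)=9035836076, p(136)=10015581680, p(137)=11097645016, p(138)=12292341831, p(139)=13610949895, p(140)=15065878135, p(141)=16670689208, p(142)=18440293320, p(143)=20390982757, p(144)=22540654445, p(145)=24908858009, p(146)=27517052599, p(147)=30388671978, p(148)=33549419497, p(149)=37027355200, p(150)=40853235313, p(151)=45060624582, p(152)=49686288421, p(153)=54770336324, p(154)=60356673280, p(155)=66493182097, p(156)=73232243759, p(157)=80630964769, p(158)=88751778802, p(159)=97662728555, p(160)=107438159466, p(161)=118159068427, p(162)=129913904637, p(163)=142798995930, p(164)=156919475295, p(165)=172389800255.
Final step: p(166) = p(165) + p(164) - p(161) - p(159) + p(154) + p(151) - p(144) - p(140) + p(131) + p(126) - p(115) - p(109) + p(96) + p(89) - p(74) - p(66) + p(49) + p(40) - p(21) - p(11)
= 172389800255 + 156919475295 - 118159068427 - 97662728555 + 60356673280 + 45060624582 - 22540654445 - 15065878135 + 5964539504 + 3519222692 - 1064144451 - 541946240 + 118114304 + 49995925 - 7089500 - 2323520 + 173525 + 37338 - 792 - 56
= 189334822579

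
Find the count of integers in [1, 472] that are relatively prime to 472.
232

472 = 2^3 × 59
φ(n) = n × ∏(1 - 1/p) for each prime p dividing n
φ(472) = 472 × (1 - 1/2) × (1 - 1/59) = 232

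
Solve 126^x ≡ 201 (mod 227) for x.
159

Baby-step giant-step with step n = ⌈√227⌉ = 16.
Baby steps 126^j mod 227 (j:value) for j=0..15: 0:1, 1:126, 2:213, 3:52, 4:196, 5:180, 6:207, 7:204, 8:53, 9:95, 10:166, 11:32, 12:173, 13:6, 14:75, 15:143.
Giant-step multiplier: 126^(-16) ≡ 126^(226-16) = 126^210 ≡ 219 (mod 227).
Giant steps γ_i = 201·219^i mod 227: γ_0=201, γ_1=208, γ_2=152, γ_3=146, γ_4=194, γ_5=37, γ_6=158, γ_7=98, γ_8=124, γ_9=143 (in table at j=15).
x = i·n + j = 9·16 + 15 = 159.
Check: 126^159 ≡ 201 (mod 227).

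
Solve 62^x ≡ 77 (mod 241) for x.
226

Baby-step giant-step with step n = ⌈√241⌉ = 16.
Baby steps 62^j mod 241 (j:value) for j=0..15: 0:1, 1:62, 2:229, 3:220, 4:144, 5:11, 6:200, 7:109, 8:10, 9:138, 10:121, 11:31, 12:235, 13:110, 14:72, 15:126.
Giant-step multiplier: 62^(-16) ≡ 62^(240-16) = 62^224 ≡ 94 (mod 241).
Giant steps γ_i = 77·94^i mod 241: γ_0=77, γ_1=8, γ_2=29, γ_3=75, γ_4=61, γ_5=191, γ_6=120, γ_7=194, γ_8=161, γ_9=192, γ_10=214, γ_11=113, γ_12=18, γ_13=5, γ_14=229 (in table at j=2).
x = i·n + j = 14·16 + 2 = 226.
Check: 62^226 ≡ 77 (mod 241).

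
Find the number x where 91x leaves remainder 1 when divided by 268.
215

gcd(91, 268) = 1, so the inverse exists.
Extended Euclidean algorithm on (268, 91):
268 = 2 × 91 + 86  ⟹  86 = (1)·268 + (-2)·91
91 = 1 × 86 + 5  ⟹  5 = (-1)·268 + (3)·91
86 = 17 × 5 + 1  ⟹  1 = (18)·268 + (-53)·91
So (-53)·91 ≡ 1 (mod 268), i.e. 91^(-1) ≡ -53 ≡ 215 (mod 268).
Check: 91 × 215 = 19565 ≡ 1 (mod 268)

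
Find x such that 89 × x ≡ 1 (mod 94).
75

gcd(89, 94) = 1, so the inverse exists.
Extended Euclidean algorithm on (94, 89):
94 = 1 × 89 + 5  ⟹  5 = (1)·94 + (-1)·89
89 = 17 × 5 + 4  ⟹  4 = (-17)·94 + (18)·89
5 = 1 × 4 + 1  ⟹  1 = (18)·94 + (-19)·89
So (-19)·89 ≡ 1 (mod 94), i.e. 89^(-1) ≡ -19 ≡ 75 (mod 94).
Check: 89 × 75 = 6675 ≡ 1 (mod 94)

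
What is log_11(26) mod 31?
25

Baby-step giant-step with step n = ⌈√31⌉ = 6.
Baby steps 11^j mod 31 (j:value) for j=0..5: 0:1, 1:11, 2:28, 3:29, 4:9, 5:6.
Giant-step multiplier: 11^(-6) ≡ 11^(30-6) = 11^24 ≡ 8 (mod 31).
Giant steps γ_i = 26·8^i mod 31: γ_0=26, γ_1=22, γ_2=21, γ_3=13, γ_4=11 (in table at j=1).
x = i·n + j = 4·6 + 1 = 25.
Check: 11^25 ≡ 26 (mod 31).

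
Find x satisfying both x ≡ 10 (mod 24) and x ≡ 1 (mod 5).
106

Using Chinese Remainder Theorem:
M = 24 × 5 = 120
M1 = 5, M2 = 24
y1 = 5^(-1) mod 24 = 5
y2 = 24^(-1) mod 5 = 4
x = (10×5×5 + 1×24×4) mod 120 = 106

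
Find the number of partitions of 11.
56

p(n) counts ways to write n as a sum of positive integers (order ignored).
Euler's pentagonal recurrence: p(k) = p(k-1) + p(k-2) - p(k-5) - p(k-7) + p(k-12) + p(k-15) - ... (offsets j(3j∓1)/2, signs ++--, p(0)=1, p(<0)=0).
DP table for k = 0..10: p(0)=1, p(1)=1, p(2)=2, p(3)=3, p(4)=5, p(5)=7, p(6)=11, p(7)=15, p(8)=22, p(9)=30, p(10)=42.
Final step: p(11) = p(10) + p(9) - p(6) - p(4)
= 42 + 30 - 11 - 5
= 56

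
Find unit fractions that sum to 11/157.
1/15 + 1/295 + 1/138945

Greedy algorithm:
11/157: ceiling(157/11) = 15, use 1/15
8/2355: ceiling(2355/8) = 295, use 1/295
1/138945: ceiling(138945/1) = 138945, use 1/138945
Result: 11/157 = 1/15 + 1/295 + 1/138945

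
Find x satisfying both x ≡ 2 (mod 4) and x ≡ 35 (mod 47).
82

Using Chinese Remainder Theorem:
M = 4 × 47 = 188
M1 = 47, M2 = 4
y1 = 47^(-1) mod 4 = 3
y2 = 4^(-1) mod 47 = 12
x = (2×47×3 + 35×4×12) mod 188 = 82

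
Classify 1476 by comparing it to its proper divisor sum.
abundant

Proper divisors of 1476: sum = 1 + 2 + 3 + 4 + 6 + 9 + 12 + 18 + ... + 246 + 369 + 492 + 738 (17 divisors) = 2346
Since 2346 > 1476, 1476 is abundant.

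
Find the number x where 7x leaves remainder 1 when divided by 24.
7

gcd(7, 24) = 1, so the inverse exists.
Extended Euclidean algorithm on (24, 7):
24 = 3 × 7 + 3  ⟹  3 = (1)·24 + (-3)·7
7 = 2 × 3 + 1  ⟹  1 = (-2)·24 + (7)·7
So (7)·7 ≡ 1 (mod 24), i.e. 7^(-1) ≡ 7 (mod 24).
Check: 7 × 7 = 49 ≡ 1 (mod 24)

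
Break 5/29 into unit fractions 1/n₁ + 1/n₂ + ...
1/6 + 1/174

Greedy algorithm:
5/29: ceiling(29/5) = 6, use 1/6
1/174: ceiling(174/1) = 174, use 1/174
Result: 5/29 = 1/6 + 1/174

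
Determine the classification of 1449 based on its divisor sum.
deficient

Proper divisors of 1449: sum = 1 + 3 + 7 + 9 + 21 + 23 + 63 + 69 + 161 + 207 + 483 = 1047
Since 1047 < 1449, 1449 is deficient.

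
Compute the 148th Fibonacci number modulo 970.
701

Matrix identity: Q^n = [[F_(n+1), F_n], [F_n, F_(n-1)]] with Q = [[1,1],[1,0]].
n = 148 = 10010100₂. Square-and-multiply, entries mod 970:
Q^1 = [[1,1],[1,0]]
Q^2 = (Q^1)² = [[2,1],[1,1]]
Q^4 = (Q^2)² = [[5,3],[3,2]]
Q^9 = (Q^4)²·Q = [[55,34],[34,21]]
Q^18 = (Q^9)² = [[301,644],[644,627]]
Q^37 = (Q^18)²·Q = [[79,937],[937,112]]
Q^74 = (Q^37)² = [[540,487],[487,53]]
Q^148 = (Q^74)² = [[119,701],[701,388]]
F_148 mod 970 = Q^148[0][1] = 701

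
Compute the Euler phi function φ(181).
180

181 = 181
φ(n) = n × ∏(1 - 1/p) for each prime p dividing n
φ(181) = 181 × (1 - 1/181) = 180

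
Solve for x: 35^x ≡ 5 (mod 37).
5

Baby-step giant-step with step n = ⌈√37⌉ = 7.
Baby steps 35^j mod 37 (j:value) for j=0..6: 0:1, 1:35, 2:4, 3:29, 4:16, 5:5, 6:27.
h = 5 is already in the table at j=5, so x = 5.
Check: 35^5 ≡ 5 (mod 37).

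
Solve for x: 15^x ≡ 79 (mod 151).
129

Baby-step giant-step with step n = ⌈√151⌉ = 13.
Baby steps 15^j mod 151 (j:value) for j=0..12: 0:1, 1:15, 2:74, 3:53, 4:40, 5:147, 6:91, 7:6, 8:90, 9:142, 10:16, 11:89, 12:127.
Giant-step multiplier: 15^(-13) ≡ 15^(150-13) = 15^137 ≡ 13 (mod 151).
Giant steps γ_i = 79·13^i mod 151: γ_0=79, γ_1=121, γ_2=63, γ_3=64, γ_4=77, γ_5=95, γ_6=27, γ_7=49, γ_8=33, γ_9=127 (in table at j=12).
x = i·n + j = 9·13 + 12 = 129.
Check: 15^129 ≡ 79 (mod 151).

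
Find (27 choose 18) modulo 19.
0

Using Lucas' theorem:
Write n=27 and k=18 in base 19:
n in base 19: [1, 8]
k in base 19: [0, 18]
C(27,18) mod 19 = ∏ C(n_i, k_i) mod 19
Digit binomials (mod 19): C(1,0) = 1; C(8,18) = 0 (k_i > n_i)
Product: 1 × 0 = 0 ≡ 0 (mod 19)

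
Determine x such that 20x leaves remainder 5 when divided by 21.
x ≡ 16 (mod 21)

gcd(20, 21) = 1, which divides 5, so solutions exist.
Find 20^(-1) mod 21 by the extended Euclidean algorithm:
21 = 1 × 20 + 1  ⟹  1 = (1)·21 + (-1)·20
So (-1)·20 ≡ 1 (mod 21), i.e. 20^(-1) ≡ -1 ≡ 20 (mod 21).
x ≡ 20 × 5 = 100 ≡ 16 (mod 21).
Check: 20 × 16 = 320 ≡ 5 (mod 21).
Unique solution: x ≡ 16 (mod 21)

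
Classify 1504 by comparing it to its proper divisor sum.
abundant

Proper divisors of 1504: sum = 1 + 2 + 4 + 8 + 16 + 32 + 47 + 94 + 188 + 376 + 752 = 1520
Since 1520 > 1504, 1504 is abundant.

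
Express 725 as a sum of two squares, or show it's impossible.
7² + 26² (a=7, b=26)

Factorization: 725 = 5^2 × 29
By Fermat: n is sum of two squares iff every prime p ≡ 3 (mod 4) appears to even power.
All primes ≡ 3 (mod 4) appear to even power.
Search a = 0, 1, 2, … for 725 - a² a perfect square: first hit at a = 7: 725 - 49 = 676 = 26².
725 = 7² + 26² = 49 + 676 ✓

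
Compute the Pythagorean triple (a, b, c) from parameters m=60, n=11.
(3479, 1320, 3721)

Euclid's formula: a = m² - n², b = 2mn, c = m² + n²
m = 60, n = 11
a = 60² - 11² = 3600 - 121 = 3479
b = 2 × 60 × 11 = 1320
c = 60² + 11² = 3600 + 121 = 3721
Verification: 3479² + 1320² = 12103441 + 1742400 = 13845841 = 3721² ✓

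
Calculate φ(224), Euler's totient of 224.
96

224 = 2^5 × 7
φ(n) = n × ∏(1 - 1/p) for each prime p dividing n
φ(224) = 224 × (1 - 1/2) × (1 - 1/7) = 96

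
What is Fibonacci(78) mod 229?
219

Matrix identity: Q^n = [[F_(n+1), F_n], [F_n, F_(n-1)]] with Q = [[1,1],[1,0]].
n = 78 = 1001110₂. Square-and-multiply, entries mod 229:
Q^1 = [[1,1],[1,0]]
Q^2 = (Q^1)² = [[2,1],[1,1]]
Q^4 = (Q^2)² = [[5,3],[3,2]]
Q^9 = (Q^4)²·Q = [[55,34],[34,21]]
Q^19 = (Q^9)²·Q = [[124,59],[59,65]]
Q^39 = (Q^19)²·Q = [[9,79],[79,159]]
Q^78 = (Q^39)² = [[139,219],[219,149]]
F_78 mod 229 = Q^78[0][1] = 219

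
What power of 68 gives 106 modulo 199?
132

Baby-step giant-step with step n = ⌈√199⌉ = 15.
Baby steps 68^j mod 199 (j:value) for j=0..14: 0:1, 1:68, 2:47, 3:12, 4:20, 5:166, 6:144, 7:41, 8:2, 9:136, 10:94, 11:24, 12:40, 13:133, 14:89.
Giant-step multiplier: 68^(-15) ≡ 68^(198-15) = 68^183 ≡ 17 (mod 199).
Giant steps γ_i = 106·17^i mod 199: γ_0=106, γ_1=11, γ_2=187, γ_3=194, γ_4=114, γ_5=147, γ_6=111, γ_7=96, γ_8=40 (in table at j=12).
x = i·n + j = 8·15 + 12 = 132.
Check: 68^132 ≡ 106 (mod 199).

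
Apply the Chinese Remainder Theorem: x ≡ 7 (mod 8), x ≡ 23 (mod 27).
23

Using Chinese Remainder Theorem:
M = 8 × 27 = 216
M1 = 27, M2 = 8
y1 = 27^(-1) mod 8 = 3
y2 = 8^(-1) mod 27 = 17
x = (7×27×3 + 23×8×17) mod 216 = 23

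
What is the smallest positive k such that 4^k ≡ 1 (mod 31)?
5

31 is prime, so ord(4) divides φ(31) = 30.
Divisors of 30: 1, 2, 3, 5, 6, 10, 15, 30.
Repeated squaring: 4^1 ≡ 4, 4^2 ≡ 16, 4^4 ≡ 8, 4^8 ≡ 2, 4^16 ≡ 4 (mod 31).
Test 4^d mod 31 for each divisor d in increasing order:
4^1 ≡ 4
4^2 ≡ 16
4^3 = 4^2·4^1 ≡ 2
4^5 = 4^4·4^1 ≡ 1  ← first divisor giving 1
The order is 5.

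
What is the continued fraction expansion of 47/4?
[11; 1, 3]

Euclidean algorithm steps:
47 = 11 × 4 + 3
4 = 1 × 3 + 1
3 = 3 × 1 + 0
Continued fraction: [11; 1, 3]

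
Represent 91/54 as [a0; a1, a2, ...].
[1; 1, 2, 5, 1, 2]

Euclidean algorithm steps:
91 = 1 × 54 + 37
54 = 1 × 37 + 17
37 = 2 × 17 + 3
17 = 5 × 3 + 2
3 = 1 × 2 + 1
2 = 2 × 1 + 0
Continued fraction: [1; 1, 2, 5, 1, 2]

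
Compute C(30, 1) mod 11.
8

Using Lucas' theorem:
Write n=30 and k=1 in base 11:
n in base 11: [2, 8]
k in base 11: [0, 1]
C(30,1) mod 11 = ∏ C(n_i, k_i) mod 11
Digit binomials (mod 11): C(2,0) = 1; C(8,1) = 8
Product: 1 × 8 = 8 ≡ 8 (mod 11)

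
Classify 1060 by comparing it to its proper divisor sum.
abundant

Proper divisors of 1060: sum = 1 + 2 + 4 + 5 + 10 + 20 + 53 + 106 + 212 + 265 + 530 = 1208
Since 1208 > 1060, 1060 is abundant.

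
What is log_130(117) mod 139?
128

Baby-step giant-step with step n = ⌈√139⌉ = 12.
Baby steps 130^j mod 139 (j:value) for j=0..11: 0:1, 1:130, 2:81, 3:105, 4:28, 5:26, 6:44, 7:21, 8:89, 9:33, 10:120, 11:32.
Giant-step multiplier: 130^(-12) ≡ 130^(138-12) = 130^126 ≡ 125 (mod 139).
Giant steps γ_i = 117·125^i mod 139: γ_0=117, γ_1=30, γ_2=136, γ_3=42, γ_4=107, γ_5=31, γ_6=122, γ_7=99, γ_8=4, γ_9=83, γ_10=89 (in table at j=8).
x = i·n + j = 10·12 + 8 = 128.
Check: 130^128 ≡ 117 (mod 139).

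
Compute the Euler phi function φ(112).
48

112 = 2^4 × 7
φ(n) = n × ∏(1 - 1/p) for each prime p dividing n
φ(112) = 112 × (1 - 1/2) × (1 - 1/7) = 48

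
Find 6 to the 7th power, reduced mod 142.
54

Repeated squaring. Binary of 7 = 111.
6^1 ≡ 6 (mod 142); 6^2 ≡ 36 (mod 142); 6^4 ≡ 18 (mod 142)
6^7 = 6^1 × 6^2 × 6^4 ≡ 54 (mod 142)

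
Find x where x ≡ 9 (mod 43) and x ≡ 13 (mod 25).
138

Using Chinese Remainder Theorem:
M = 43 × 25 = 1075
M1 = 25, M2 = 43
y1 = 25^(-1) mod 43 = 31
y2 = 43^(-1) mod 25 = 7
x = (9×25×31 + 13×43×7) mod 1075 = 138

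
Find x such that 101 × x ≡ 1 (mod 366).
29

gcd(101, 366) = 1, so the inverse exists.
Extended Euclidean algorithm on (366, 101):
366 = 3 × 101 + 63  ⟹  63 = (1)·366 + (-3)·101
101 = 1 × 63 + 38  ⟹  38 = (-1)·366 + (4)·101
63 = 1 × 38 + 25  ⟹  25 = (2)·366 + (-7)·101
38 = 1 × 25 + 13  ⟹  13 = (-3)·366 + (11)·101
25 = 1 × 13 + 12  ⟹  12 = (5)·366 + (-18)·101
13 = 1 × 12 + 1  ⟹  1 = (-8)·366 + (29)·101
So (29)·101 ≡ 1 (mod 366), i.e. 101^(-1) ≡ 29 (mod 366).
Check: 101 × 29 = 2929 ≡ 1 (mod 366)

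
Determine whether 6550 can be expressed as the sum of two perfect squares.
Not possible

Factorization: 6550 = 2 × 5^2 × 131
By Fermat: n is sum of two squares iff every prime p ≡ 3 (mod 4) appears to even power.
Prime(s) ≡ 3 (mod 4) with odd exponent: [(131, 1)]
Therefore 6550 cannot be expressed as a² + b².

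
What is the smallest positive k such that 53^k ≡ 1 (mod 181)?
180

181 is prime, so ord(53) divides φ(181) = 180.
Divisors of 180: 1, 2, 3, 4, 5, 6, 9, 10, 12, 15, 18, 20, 30, 36, 45, 60, 90, 180.
Repeated squaring: 53^1 ≡ 53, 53^2 ≡ 94, 53^4 ≡ 148, 53^8 ≡ 3, 53^16 ≡ 9, 53^32 ≡ 81, 53^64 ≡ 45, 53^128 ≡ 34 (mod 181).
Test 53^d mod 181 for each divisor d in increasing order:
53^1 ≡ 53
53^2 ≡ 94
53^3 = 53^2·53^1 ≡ 95
53^4 ≡ 148
53^5 = 53^4·53^1 ≡ 61
53^6 = 53^4·53^2 ≡ 156
53^9 = 53^8·53^1 ≡ 159
53^10 = 53^8·53^2 ≡ 101
53^12 = 53^8·53^4 ≡ 82
53^15 = 53^8·53^4·53^2·53^1 ≡ 7
53^18 = 53^16·53^2 ≡ 122
53^20 = 53^16·53^4 ≡ 65
53^30 = 53^16·53^8·53^4·53^2 ≡ 49
53^36 = 53^32·53^4 ≡ 42
53^45 = 53^32·53^8·53^4·53^1 ≡ 162
53^60 = 53^32·53^16·53^8·53^4 ≡ 48
53^90 = 53^64·53^16·53^8·53^2 ≡ 180
53^180 = 53^128·53^32·53^16·53^4 ≡ 1  ← first divisor giving 1
The order is 180.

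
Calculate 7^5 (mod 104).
63

Repeated squaring. Binary of 5 = 101.
7^1 ≡ 7 (mod 104); 7^2 ≡ 49 (mod 104); 7^4 ≡ 9 (mod 104)
7^5 = 7^1 × 7^4 ≡ 63 (mod 104)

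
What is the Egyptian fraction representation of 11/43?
1/4 + 1/172

Greedy algorithm:
11/43: ceiling(43/11) = 4, use 1/4
1/172: ceiling(172/1) = 172, use 1/172
Result: 11/43 = 1/4 + 1/172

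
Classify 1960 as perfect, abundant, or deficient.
abundant

Proper divisors of 1960: sum = 1 + 2 + 4 + 5 + 7 + 8 + 10 + 14 + ... + 280 + 392 + 490 + 980 (23 divisors) = 3170
Since 3170 > 1960, 1960 is abundant.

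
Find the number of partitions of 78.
12132164

p(n) counts ways to write n as a sum of positive integers (order ignored).
Euler's pentagonal recurrence: p(k) = p(k-1) + p(k-2) - p(k-5) - p(k-7) + p(k-12) + p(k-15) - ... (offsets j(3j∓1)/2, signs ++--, p(0)=1, p(<0)=0).
DP table for k = 0..77: p(0)=1, p(1)=1, p(2)=2, p(3)=3, p(4)=5, p(5)=7, p(6)=11, p(7)=15, p(8)=22, p(9)=30, p(10)=42, p(11)=56, p(12)=77, p(13)=101, p(14)=135, p(15)=176, p(16)=231, p(17)=297, p(18)=385, p(19)=490, p(20)=627, p(21)=792, p(22)=1002, p(23)=1255, p(24)=1575, p(25)=1958, p(26)=2436, p(27)=3010, p(28)=3718, p(29)=4565, p(30)=5604, p(31)=6842, p(32)=8349, p(33)=10143, p(34)=12310, p(35)=14883, p(36)=17977, p(37)=21637, p(38)=26015, p(39)=31185, p(40)=37338, p(41)=44583, p(42)=53174, p(43)=63261, p(44)=75175, p(45)=89134, p(46)=105558, p(47)=124754, p(48)=147273, p(49)=173525, p(50)=204226, p(51)=239943, p(52)=281589, p(53)=329931, p(54)=386155, p(55)=451276, p(56)=526823, p(57)=614154, p(58)=715220, p(59)=831820, p(60)=966467, p(61)=1121505, p(62)=1300156, p(63)=1505499, p(64)=1741630, p(65)=2012558, p(66)=2323520, p(67)=2679689, p(68)=3087735, p(69)=3554345, p(70)=4087968, p(71)=4697205, p(72)=5392783, p(73)=6185689, p(74)=7089500, p(75)=8118264, p(76)=9289091, p(77)=10619863.
Final step: p(78) = p(77) + p(76) - p(73) - p(71) + p(66) + p(63) - p(56) - p(52) + p(43) + p(38) - p(27) - p(21) + p(8) + p(1)
= 10619863 + 9289091 - 6185689 - 4697205 + 2323520 + 1505499 - 526823 - 281589 + 63261 + 26015 - 3010 - 792 + 22 + 1
= 12132164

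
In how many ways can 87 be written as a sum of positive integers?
38887673

p(n) counts ways to write n as a sum of positive integers (order ignored).
Euler's pentagonal recurrence: p(k) = p(k-1) + p(k-2) - p(k-5) - p(k-7) + p(k-12) + p(k-15) - ... (offsets j(3j∓1)/2, signs ++--, p(0)=1, p(<0)=0).
DP table for k = 0..86: p(0)=1, p(1)=1, p(2)=2, p(3)=3, p(4)=5, p(5)=7, p(6)=11, p(7)=15, p(8)=22, p(9)=30, p(10)=42, p(11)=56, p(12)=77, p(13)=101, p(14)=135, p(15)=176, p(16)=231, p(17)=297, p(18)=385, p(19)=490, p(20)=627, p(21)=792, p(22)=1002, p(23)=1255, p(24)=1575, p(25)=1958, p(26)=2436, p(27)=3010, p(28)=3718, p(29)=4565, p(30)=5604, p(31)=6842, p(32)=8349, p(33)=10143, p(34)=12310, p(35)=14883, p(36)=17977, p(37)=21637, p(38)=26015, p(39)=31185, p(40)=37338, p(41)=44583, p(42)=53174, p(43)=63261, p(44)=75175, p(45)=89134, p(46)=105558, p(47)=124754, p(48)=147273, p(49)=173525, p(50)=204226, p(51)=239943, p(52)=281589, p(53)=329931, p(54)=386155, p(55)=451276, p(56)=526823, p(57)=614154, p(58)=715220, p(59)=831820, p(60)=966467, p(61)=1121505, p(62)=1300156, p(63)=1505499, p(64)=1741630, p(65)=2012558, p(66)=2323520, p(67)=2679689, p(68)=3087735, p(69)=3554345, p(70)=4087968, p(71)=4697205, p(72)=5392783, p(73)=6185689, p(74)=7089500, p(75)=8118264, p(76)=9289091, p(77)=10619863, p(78)=12132164, p(79)=13848650, p(80)=15796476, p(81)=18004327, p(82)=20506255, p(83)=23338469, p(84)=26543660, p(85)=30167357, p(86)=34262962.
Final step: p(87) = p(86) + p(85) - p(82) - p(80) + p(75) + p(72) - p(65) - p(61) + p(52) + p(47) - p(36) - p(30) + p(17) + p(10)
= 34262962 + 30167357 - 20506255 - 15796476 + 8118264 + 5392783 - 2012558 - 1121505 + 281589 + 124754 - 17977 - 5604 + 297 + 42
= 38887673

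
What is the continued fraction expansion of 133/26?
[5; 8, 1, 2]

Euclidean algorithm steps:
133 = 5 × 26 + 3
26 = 8 × 3 + 2
3 = 1 × 2 + 1
2 = 2 × 1 + 0
Continued fraction: [5; 8, 1, 2]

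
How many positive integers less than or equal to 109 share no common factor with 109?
108

109 = 109
φ(n) = n × ∏(1 - 1/p) for each prime p dividing n
φ(109) = 109 × (1 - 1/109) = 108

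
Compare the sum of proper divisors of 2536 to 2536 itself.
deficient

Proper divisors of 2536: sum = 1 + 2 + 4 + 8 + 317 + 634 + 1268 = 2234
Since 2234 < 2536, 2536 is deficient.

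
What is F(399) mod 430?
256

Matrix identity: Q^n = [[F_(n+1), F_n], [F_n, F_(n-1)]] with Q = [[1,1],[1,0]].
n = 399 = 110001111₂. Square-and-multiply, entries mod 430:
Q^1 = [[1,1],[1,0]]
Q^3 = (Q^1)²·Q = [[3,2],[2,1]]
Q^6 = (Q^3)² = [[13,8],[8,5]]
Q^12 = (Q^6)² = [[233,144],[144,89]]
Q^24 = (Q^12)² = [[205,358],[358,277]]
Q^49 = (Q^24)²·Q = [[35,339],[339,126]]
Q^99 = (Q^49)²·Q = [[15,46],[46,399]]
Q^199 = (Q^99)²·Q = [[315,191],[191,124]]
Q^399 = (Q^199)²·Q = [[255,256],[256,429]]
F_399 mod 430 = Q^399[0][1] = 256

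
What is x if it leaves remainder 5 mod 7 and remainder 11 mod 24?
131

Using Chinese Remainder Theorem:
M = 7 × 24 = 168
M1 = 24, M2 = 7
y1 = 24^(-1) mod 7 = 5
y2 = 7^(-1) mod 24 = 7
x = (5×24×5 + 11×7×7) mod 168 = 131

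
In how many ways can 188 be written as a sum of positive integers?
1398341745571

p(n) counts ways to write n as a sum of positive integers (order ignored).
Euler's pentagonal recurrence: p(k) = p(k-1) + p(k-2) - p(k-5) - p(k-7) + p(k-12) + p(k-15) - ... (offsets j(3j∓1)/2, signs ++--, p(0)=1, p(<0)=0).
DP table for k = 0..187: p(0)=1, p(1)=1, p(2)=2, p(3)=3, p(4)=5, p(5)=7, p(6)=11, p(7)=15, p(8)=22, p(9)=30, p(10)=42, p(11)=56, p(12)=77, p(13)=101, p(14)=135, p(15)=176, p(16)=231, p(17)=297, p(18)=385, p(19)=490, p(20)=627, p(21)=792, p(22)=1002, p(23)=1255, p(24)=1575, p(25)=1958, p(26)=2436, p(27)=3010, p(28)=3718, p(29)=4565, p(30)=5604, p(31)=6842, p(32)=8349, p(33)=10143, p(34)=12310, p(35)=14883, p(36)=17977, p(37)=21637, p(38)=26015, p(39)=31185, p(40)=37338, p(41)=44583, p(42)=53174, p(43)=63261, p(44)=75175, p(45)=89134, p(46)=105558, p(47)=124754, p(48)=147273, p(49)=173525, p(50)=204226, p(51)=239943, p(52)=281589, p(53)=329931, p(54)=386155, p(55)=451276, p(56)=526823, p(57)=614154, p(58)=715220, p(59)=831820, p(60)=966467, p(61)=1121505, p(62)=1300156, p(63)=1505499, p(64)=1741630, p(65)=2012558, p(66)=2323520, p(67)=2679689, p(68)=3087735, p(69)=3554345, p(70)=4087968, p(71)=4697205, p(72)=5392783, p(73)=6185689, p(74)=7089500, p(75)=8118264, p(76)=9289091, p(77)=10619863, p(78)=12132164, p(79)=13848650, p(80)=15796476, p(81)=18004327, p(82)=20506255, p(83)=23338469, p(84)=26543660, p(85)=30167357, p(86)=34262962, p(87)=38887673, p(88)=44108109, p(89)=49995925, p(90)=56634173, p(91)=64112359, p(92)=72533807, p(93)=82010177, p(94)=92669720, p(95)=104651419, p(96)=118114304, p(97)=133230930, p(98)=150198136, p(99)=169229875, p(100)=190569292, p(101)=214481126, p(102)=241265379, p(103)=271248950, p(104)=304801365, p(105)=342325709, p(106)=384276336, p(107)=431149389, p(108)=483502844, p(109)=541946240, p(110)=607163746, p(111)=679903203, p(112)=761002156, p(113)=851376628, p(114)=952050665, p(115)=1064144451, p(116)=1188908248, p(117)=1327710076, p(118)=1482074143, p(119)=1653668665, p(120)=1844349560, p(121)=2056148051, p(122)=2291320912, p(123)=2552338241, p(124)=2841940500, p(125)=3163127352, p(126)=3519222692, p(127)=3913864295, p(128)=4351078600, p(129)=4835271870, p(130)=5371315400, p(131)=5964539504, p(132)=6620830889, p(133)=7346629512, p(134)=8149040695, p(135)=9035836076, p(136)=10015581680, p(137)=11097645016, p(138)=12292341831, p(139)=13610949895, p(140)=15065878135, p(141)=16670689208, p(142)=18440293320, p(143)=20390982757, p(144)=22540654445, p(145)=24908858009, p(146)=27517052599, p(147)=30388671978, p(148)=33549419497, p(149)=37027355200, p(150)=40853235313, p(151)=45060624582, p(152)=49686288421, p(153)=54770336324, p(154)=60356673280, p(155)=66493182097, p(156)=73232243759, p(157)=80630964769, p(158)=88751778802, p(159)=97662728555, p(160)=107438159466, p(161)=118159068427, p(162)=129913904637, p(163)=142798995930, p(164)=156919475295, p(165)=172389800255, p(166)=189334822579, p(167)=207890420102, p(168)=228204732751, p(169)=250438925115, p(170)=274768617130, p(171)=301384802048, p(172)=330495499613, p(173)=362326859895, p(174)=397125074750, p(175)=435157697830, p(176)=476715857290, p(177)=522115831195, p(178)=571701605655, p(179)=625846753120, p(180)=684957390936, p(181)=749474411781, p(182)=819876908323, p(183)=896684817527, p(184)=980462880430, p(185)=1071823774337, p(186)=1171432692373, p(187)=1280011042268.
Final step: p(188) = p(187) + p(186) - p(183) - p(181) + p(176) + p(173) - p(166) - p(162) + p(153) + p(148) - p(137) - p(131) + p(118) + p(111) - p(96) - p(88) + p(71) + p(62) - p(43) - p(33) + p(12) + p(1)
= 1280011042268 + 1171432692373 - 896684817527 - 749474411781 + 476715857290 + 362326859895 - 189334822579 - 129913904637 + 54770336324 + 33549419497 - 11097645016 - 5964539504 + 1482074143 + 679903203 - 118114304 - 44108109 + 4697205 + 1300156 - 63261 - 10143 + 77 + 1
= 1398341745571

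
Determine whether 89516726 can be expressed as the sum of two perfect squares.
Not possible

Factorization: 89516726 = 2 × 13 × 151^3
By Fermat: n is sum of two squares iff every prime p ≡ 3 (mod 4) appears to even power.
Prime(s) ≡ 3 (mod 4) with odd exponent: [(151, 3)]
Therefore 89516726 cannot be expressed as a² + b².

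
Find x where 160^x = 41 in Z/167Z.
17

Baby-step giant-step with step n = ⌈√167⌉ = 13.
Baby steps 160^j mod 167 (j:value) for j=0..12: 0:1, 1:160, 2:49, 3:158, 4:63, 5:60, 6:81, 7:101, 8:128, 9:106, 10:93, 11:17, 12:48.
Giant-step multiplier: 160^(-13) ≡ 160^(166-13) = 160^153 ≡ 83 (mod 167).
Giant steps γ_i = 41·83^i mod 167: γ_0=41, γ_1=63 (in table at j=4).
x = i·n + j = 1·13 + 4 = 17.
Check: 160^17 ≡ 41 (mod 167).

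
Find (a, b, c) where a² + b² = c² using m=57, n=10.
(3149, 1140, 3349)

Euclid's formula: a = m² - n², b = 2mn, c = m² + n²
m = 57, n = 10
a = 57² - 10² = 3249 - 100 = 3149
b = 2 × 57 × 10 = 1140
c = 57² + 10² = 3249 + 100 = 3349
Verification: 3149² + 1140² = 9916201 + 1299600 = 11215801 = 3349² ✓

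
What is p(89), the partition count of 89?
49995925

p(n) counts ways to write n as a sum of positive integers (order ignored).
Euler's pentagonal recurrence: p(k) = p(k-1) + p(k-2) - p(k-5) - p(k-7) + p(k-12) + p(k-15) - ... (offsets j(3j∓1)/2, signs ++--, p(0)=1, p(<0)=0).
DP table for k = 0..88: p(0)=1, p(1)=1, p(2)=2, p(3)=3, p(4)=5, p(5)=7, p(6)=11, p(7)=15, p(8)=22, p(9)=30, p(10)=42, p(11)=56, p(12)=77, p(13)=101, p(14)=135, p(15)=176, p(16)=231, p(17)=297, p(18)=385, p(19)=490, p(20)=627, p(21)=792, p(22)=1002, p(23)=1255, p(24)=1575, p(25)=1958, p(26)=2436, p(27)=3010, p(28)=3718, p(29)=4565, p(30)=5604, p(31)=6842, p(32)=8349, p(33)=10143, p(34)=12310, p(35)=14883, p(36)=17977, p(37)=21637, p(38)=26015, p(39)=31185, p(40)=37338, p(41)=44583, p(42)=53174, p(43)=63261, p(44)=75175, p(45)=89134, p(46)=105558, p(47)=124754, p(48)=147273, p(49)=173525, p(50)=204226, p(51)=239943, p(52)=281589, p(53)=329931, p(54)=386155, p(55)=451276, p(56)=526823, p(57)=614154, p(58)=715220, p(59)=831820, p(60)=966467, p(61)=1121505, p(62)=1300156, p(63)=1505499, p(64)=1741630, p(65)=2012558, p(66)=2323520, p(67)=2679689, p(68)=3087735, p(69)=3554345, p(70)=4087968, p(71)=4697205, p(72)=5392783, p(73)=6185689, p(74)=7089500, p(75)=8118264, p(76)=9289091, p(77)=10619863, p(78)=12132164, p(79)=13848650, p(80)=15796476, p(81)=18004327, p(82)=20506255, p(83)=23338469, p(84)=26543660, p(85)=30167357, p(86)=34262962, p(87)=38887673, p(88)=44108109.
Final step: p(89) = p(88) + p(87) - p(84) - p(82) + p(77) + p(74) - p(67) - p(63) + p(54) + p(49) - p(38) - p(32) + p(19) + p(12)
= 44108109 + 38887673 - 26543660 - 20506255 + 10619863 + 7089500 - 2679689 - 1505499 + 386155 + 173525 - 26015 - 8349 + 490 + 77
= 49995925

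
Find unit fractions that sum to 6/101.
1/17 + 1/1717

Greedy algorithm:
6/101: ceiling(101/6) = 17, use 1/17
1/1717: ceiling(1717/1) = 1717, use 1/1717
Result: 6/101 = 1/17 + 1/1717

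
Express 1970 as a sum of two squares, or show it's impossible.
11² + 43² (a=11, b=43)

Factorization: 1970 = 2 × 5 × 197
By Fermat: n is sum of two squares iff every prime p ≡ 3 (mod 4) appears to even power.
All primes ≡ 3 (mod 4) appear to even power.
Search a = 0, 1, 2, … for 1970 - a² a perfect square: first hit at a = 11: 1970 - 121 = 1849 = 43².
1970 = 11² + 43² = 121 + 1849 ✓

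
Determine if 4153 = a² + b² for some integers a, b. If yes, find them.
43² + 48² (a=43, b=48)

Factorization: 4153 = 4153
By Fermat: n is sum of two squares iff every prime p ≡ 3 (mod 4) appears to even power.
All primes ≡ 3 (mod 4) appear to even power.
Search a = 0, 1, 2, … for 4153 - a² a perfect square: first hit at a = 43: 4153 - 1849 = 2304 = 48².
4153 = 43² + 48² = 1849 + 2304 ✓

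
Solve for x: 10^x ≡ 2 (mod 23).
8

Baby-step giant-step with step n = ⌈√23⌉ = 5.
Baby steps 10^j mod 23 (j:value) for j=0..4: 0:1, 1:10, 2:8, 3:11, 4:18.
Giant-step multiplier: 10^(-5) ≡ 10^(22-5) = 10^17 ≡ 17 (mod 23).
Giant steps γ_i = 2·17^i mod 23: γ_0=2, γ_1=11 (in table at j=3).
x = i·n + j = 1·5 + 3 = 8.
Check: 10^8 ≡ 2 (mod 23).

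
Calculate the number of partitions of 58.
715220

p(n) counts ways to write n as a sum of positive integers (order ignored).
Euler's pentagonal recurrence: p(k) = p(k-1) + p(k-2) - p(k-5) - p(k-7) + p(k-12) + p(k-15) - ... (offsets j(3j∓1)/2, signs ++--, p(0)=1, p(<0)=0).
DP table for k = 0..57: p(0)=1, p(1)=1, p(2)=2, p(3)=3, p(4)=5, p(5)=7, p(6)=11, p(7)=15, p(8)=22, p(9)=30, p(10)=42, p(11)=56, p(12)=77, p(13)=101, p(14)=135, p(15)=176, p(16)=231, p(17)=297, p(18)=385, p(19)=490, p(20)=627, p(21)=792, p(22)=1002, p(23)=1255, p(24)=1575, p(25)=1958, p(26)=2436, p(27)=3010, p(28)=3718, p(29)=4565, p(30)=5604, p(31)=6842, p(32)=8349, p(33)=10143, p(34)=12310, p(35)=14883, p(36)=17977, p(37)=21637, p(38)=26015, p(39)=31185, p(40)=37338, p(41)=44583, p(42)=53174, p(43)=63261, p(44)=75175, p(45)=89134, p(46)=105558, p(47)=124754, p(48)=147273, p(49)=173525, p(50)=204226, p(51)=239943, p(52)=281589, p(53)=329931, p(54)=386155, p(55)=451276, p(56)=526823, p(57)=614154.
Final step: p(58) = p(57) + p(56) - p(53) - p(51) + p(46) + p(43) - p(36) - p(32) + p(23) + p(18) - p(7) - p(1)
= 614154 + 526823 - 329931 - 239943 + 105558 + 63261 - 17977 - 8349 + 1255 + 385 - 15 - 1
= 715220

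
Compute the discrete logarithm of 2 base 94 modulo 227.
129

Baby-step giant-step with step n = ⌈√227⌉ = 16.
Baby steps 94^j mod 227 (j:value) for j=0..15: 0:1, 1:94, 2:210, 3:218, 4:62, 5:153, 6:81, 7:123, 8:212, 9:179, 10:28, 11:135, 12:205, 13:202, 14:147, 15:198.
Giant-step multiplier: 94^(-16) ≡ 94^(226-16) = 94^210 ≡ 113 (mod 227).
Giant steps γ_i = 2·113^i mod 227: γ_0=2, γ_1=226, γ_2=114, γ_3=170, γ_4=142, γ_5=156, γ_6=149, γ_7=39, γ_8=94 (in table at j=1).
x = i·n + j = 8·16 + 1 = 129.
Check: 94^129 ≡ 2 (mod 227).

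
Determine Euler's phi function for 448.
192

448 = 2^6 × 7
φ(n) = n × ∏(1 - 1/p) for each prime p dividing n
φ(448) = 448 × (1 - 1/2) × (1 - 1/7) = 192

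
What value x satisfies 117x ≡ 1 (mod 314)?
51

gcd(117, 314) = 1, so the inverse exists.
Extended Euclidean algorithm on (314, 117):
314 = 2 × 117 + 80  ⟹  80 = (1)·314 + (-2)·117
117 = 1 × 80 + 37  ⟹  37 = (-1)·314 + (3)·117
80 = 2 × 37 + 6  ⟹  6 = (3)·314 + (-8)·117
37 = 6 × 6 + 1  ⟹  1 = (-19)·314 + (51)·117
So (51)·117 ≡ 1 (mod 314), i.e. 117^(-1) ≡ 51 (mod 314).
Check: 117 × 51 = 5967 ≡ 1 (mod 314)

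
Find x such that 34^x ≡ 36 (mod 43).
28

Baby-step giant-step with step n = ⌈√43⌉ = 7.
Baby steps 34^j mod 43 (j:value) for j=0..6: 0:1, 1:34, 2:38, 3:2, 4:25, 5:33, 6:4.
Giant-step multiplier: 34^(-7) ≡ 34^(42-7) = 34^35 ≡ 37 (mod 43).
Giant steps γ_i = 36·37^i mod 43: γ_0=36, γ_1=42, γ_2=6, γ_3=7, γ_4=1 (in table at j=0).
x = i·n + j = 4·7 + 0 = 28.
Check: 34^28 ≡ 36 (mod 43).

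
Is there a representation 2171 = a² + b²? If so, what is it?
Not possible

Factorization: 2171 = 13 × 167
By Fermat: n is sum of two squares iff every prime p ≡ 3 (mod 4) appears to even power.
Prime(s) ≡ 3 (mod 4) with odd exponent: [(167, 1)]
Therefore 2171 cannot be expressed as a² + b².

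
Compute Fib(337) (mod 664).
1

Matrix identity: Q^n = [[F_(n+1), F_n], [F_n, F_(n-1)]] with Q = [[1,1],[1,0]].
n = 337 = 101010001₂. Square-and-multiply, entries mod 664:
Q^1 = [[1,1],[1,0]]
Q^2 = (Q^1)² = [[2,1],[1,1]]
Q^5 = (Q^2)²·Q = [[8,5],[5,3]]
Q^10 = (Q^5)² = [[89,55],[55,34]]
Q^21 = (Q^10)²·Q = [[447,322],[322,125]]
Q^42 = (Q^21)² = [[45,256],[256,453]]
Q^84 = (Q^42)² = [[497,0],[0,497]]
Q^168 = (Q^84)² = [[1,0],[0,1]]
Q^337 = (Q^168)²·Q = [[1,1],[1,0]]
F_337 mod 664 = Q^337[0][1] = 1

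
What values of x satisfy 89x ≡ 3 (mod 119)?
x ≡ 107 (mod 119)

gcd(89, 119) = 1, which divides 3, so solutions exist.
Find 89^(-1) mod 119 by the extended Euclidean algorithm:
119 = 1 × 89 + 30  ⟹  30 = (1)·119 + (-1)·89
89 = 2 × 30 + 29  ⟹  29 = (-2)·119 + (3)·89
30 = 1 × 29 + 1  ⟹  1 = (3)·119 + (-4)·89
So (-4)·89 ≡ 1 (mod 119), i.e. 89^(-1) ≡ -4 ≡ 115 (mod 119).
x ≡ 115 × 3 = 345 ≡ 107 (mod 119).
Check: 89 × 107 = 9523 ≡ 3 (mod 119).
Unique solution: x ≡ 107 (mod 119)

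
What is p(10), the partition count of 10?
42

p(n) counts ways to write n as a sum of positive integers (order ignored).
Examples: 10; 9 + 1; 8 + 2; 8 + 1 + 1; 7 + 3; ... (42 total)
p(10) = 42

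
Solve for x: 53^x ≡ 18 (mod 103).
98

Baby-step giant-step with step n = ⌈√103⌉ = 11.
Baby steps 53^j mod 103 (j:value) for j=0..10: 0:1, 1:53, 2:28, 3:42, 4:63, 5:43, 6:13, 7:71, 8:55, 9:31, 10:98.
Giant-step multiplier: 53^(-11) ≡ 53^(102-11) = 53^91 ≡ 96 (mod 103).
Giant steps γ_i = 18·96^i mod 103: γ_0=18, γ_1=80, γ_2=58, γ_3=6, γ_4=61, γ_5=88, γ_6=2, γ_7=89, γ_8=98 (in table at j=10).
x = i·n + j = 8·11 + 10 = 98.
Check: 53^98 ≡ 18 (mod 103).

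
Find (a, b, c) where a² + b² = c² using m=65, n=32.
(3201, 4160, 5249)

Euclid's formula: a = m² - n², b = 2mn, c = m² + n²
m = 65, n = 32
a = 65² - 32² = 4225 - 1024 = 3201
b = 2 × 65 × 32 = 4160
c = 65² + 32² = 4225 + 1024 = 5249
Verification: 3201² + 4160² = 10246401 + 17305600 = 27552001 = 5249² ✓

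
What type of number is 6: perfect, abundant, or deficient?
perfect

Proper divisors of 6: sum = 1 + 2 + 3 = 6
Since 6 = 6, 6 is perfect.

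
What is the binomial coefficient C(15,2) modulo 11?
6

Using Lucas' theorem:
Write n=15 and k=2 in base 11:
n in base 11: [1, 4]
k in base 11: [0, 2]
C(15,2) mod 11 = ∏ C(n_i, k_i) mod 11
Digit binomials (mod 11): C(1,0) = 1; C(4,2) = 6
Product: 1 × 6 = 6 ≡ 6 (mod 11)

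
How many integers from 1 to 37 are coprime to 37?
36

37 = 37
φ(n) = n × ∏(1 - 1/p) for each prime p dividing n
φ(37) = 37 × (1 - 1/37) = 36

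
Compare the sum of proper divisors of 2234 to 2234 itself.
deficient

Proper divisors of 2234: sum = 1 + 2 + 1117 = 1120
Since 1120 < 2234, 2234 is deficient.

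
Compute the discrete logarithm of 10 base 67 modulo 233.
127

Baby-step giant-step with step n = ⌈√233⌉ = 16.
Baby steps 67^j mod 233 (j:value) for j=0..15: 0:1, 1:67, 2:62, 3:193, 4:116, 5:83, 6:202, 7:20, 8:175, 9:75, 10:132, 11:223, 12:29, 13:79, 14:167, 15:5.
Giant-step multiplier: 67^(-16) ≡ 67^(232-16) = 67^216 ≡ 16 (mod 233).
Giant steps γ_i = 10·16^i mod 233: γ_0=10, γ_1=160, γ_2=230, γ_3=185, γ_4=164, γ_5=61, γ_6=44, γ_7=5 (in table at j=15).
x = i·n + j = 7·16 + 15 = 127.
Check: 67^127 ≡ 10 (mod 233).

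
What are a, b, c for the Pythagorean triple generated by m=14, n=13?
(27, 364, 365)

Euclid's formula: a = m² - n², b = 2mn, c = m² + n²
m = 14, n = 13
a = 14² - 13² = 196 - 169 = 27
b = 2 × 14 × 13 = 364
c = 14² + 13² = 196 + 169 = 365
Verification: 27² + 364² = 729 + 132496 = 133225 = 365² ✓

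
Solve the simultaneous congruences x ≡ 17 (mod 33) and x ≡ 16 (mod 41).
1205

Using Chinese Remainder Theorem:
M = 33 × 41 = 1353
M1 = 41, M2 = 33
y1 = 41^(-1) mod 33 = 29
y2 = 33^(-1) mod 41 = 5
x = (17×41×29 + 16×33×5) mod 1353 = 1205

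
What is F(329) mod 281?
13

Matrix identity: Q^n = [[F_(n+1), F_n], [F_n, F_(n-1)]] with Q = [[1,1],[1,0]].
n = 329 = 101001001₂. Square-and-multiply, entries mod 281:
Q^1 = [[1,1],[1,0]]
Q^2 = (Q^1)² = [[2,1],[1,1]]
Q^5 = (Q^2)²·Q = [[8,5],[5,3]]
Q^10 = (Q^5)² = [[89,55],[55,34]]
Q^20 = (Q^10)² = [[268,21],[21,247]]
Q^41 = (Q^20)²·Q = [[185,48],[48,137]]
Q^82 = (Q^41)² = [[280,1],[1,279]]
Q^164 = (Q^82)² = [[2,278],[278,5]]
Q^329 = (Q^164)²·Q = [[273,13],[13,260]]
F_329 mod 281 = Q^329[0][1] = 13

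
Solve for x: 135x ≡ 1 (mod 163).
64

gcd(135, 163) = 1, so the inverse exists.
Extended Euclidean algorithm on (163, 135):
163 = 1 × 135 + 28  ⟹  28 = (1)·163 + (-1)·135
135 = 4 × 28 + 23  ⟹  23 = (-4)·163 + (5)·135
28 = 1 × 23 + 5  ⟹  5 = (5)·163 + (-6)·135
23 = 4 × 5 + 3  ⟹  3 = (-24)·163 + (29)·135
5 = 1 × 3 + 2  ⟹  2 = (29)·163 + (-35)·135
3 = 1 × 2 + 1  ⟹  1 = (-53)·163 + (64)·135
So (64)·135 ≡ 1 (mod 163), i.e. 135^(-1) ≡ 64 (mod 163).
Check: 135 × 64 = 8640 ≡ 1 (mod 163)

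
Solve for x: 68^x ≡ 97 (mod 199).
79

Baby-step giant-step with step n = ⌈√199⌉ = 15.
Baby steps 68^j mod 199 (j:value) for j=0..14: 0:1, 1:68, 2:47, 3:12, 4:20, 5:166, 6:144, 7:41, 8:2, 9:136, 10:94, 11:24, 12:40, 13:133, 14:89.
Giant-step multiplier: 68^(-15) ≡ 68^(198-15) = 68^183 ≡ 17 (mod 199).
Giant steps γ_i = 97·17^i mod 199: γ_0=97, γ_1=57, γ_2=173, γ_3=155, γ_4=48, γ_5=20 (in table at j=4).
x = i·n + j = 5·15 + 4 = 79.
Check: 68^79 ≡ 97 (mod 199).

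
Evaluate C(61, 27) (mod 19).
0

Using Lucas' theorem:
Write n=61 and k=27 in base 19:
n in base 19: [3, 4]
k in base 19: [1, 8]
C(61,27) mod 19 = ∏ C(n_i, k_i) mod 19
Digit binomials (mod 19): C(3,1) = 3; C(4,8) = 0 (k_i > n_i)
Product: 3 × 0 = 0 ≡ 0 (mod 19)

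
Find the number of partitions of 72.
5392783

p(n) counts ways to write n as a sum of positive integers (order ignored).
Euler's pentagonal recurrence: p(k) = p(k-1) + p(k-2) - p(k-5) - p(k-7) + p(k-12) + p(k-15) - ... (offsets j(3j∓1)/2, signs ++--, p(0)=1, p(<0)=0).
DP table for k = 0..71: p(0)=1, p(1)=1, p(2)=2, p(3)=3, p(4)=5, p(5)=7, p(6)=11, p(7)=15, p(8)=22, p(9)=30, p(10)=42, p(11)=56, p(12)=77, p(13)=101, p(14)=135, p(15)=176, p(16)=231, p(17)=297, p(18)=385, p(19)=490, p(20)=627, p(21)=792, p(22)=1002, p(23)=1255, p(24)=1575, p(25)=1958, p(26)=2436, p(27)=3010, p(28)=3718, p(29)=4565, p(30)=5604, p(31)=6842, p(32)=8349, p(33)=10143, p(34)=12310, p(35)=14883, p(36)=17977, p(37)=21637, p(38)=26015, p(39)=31185, p(40)=37338, p(41)=44583, p(42)=53174, p(43)=63261, p(44)=75175, p(45)=89134, p(46)=105558, p(47)=124754, p(48)=147273, p(49)=173525, p(50)=204226, p(51)=239943, p(52)=281589, p(53)=329931, p(54)=386155, p(55)=451276, p(56)=526823, p(57)=614154, p(58)=715220, p(59)=831820, p(60)=966467, p(61)=1121505, p(62)=1300156, p(63)=1505499, p(64)=1741630, p(65)=2012558, p(66)=2323520, p(67)=2679689, p(68)=3087735, p(69)=3554345, p(70)=4087968, p(71)=4697205.
Final step: p(72) = p(71) + p(70) - p(67) - p(65) + p(60) + p(57) - p(50) - p(46) + p(37) + p(32) - p(21) - p(15) + p(2)
= 4697205 + 4087968 - 2679689 - 2012558 + 966467 + 614154 - 204226 - 105558 + 21637 + 8349 - 792 - 176 + 2
= 5392783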